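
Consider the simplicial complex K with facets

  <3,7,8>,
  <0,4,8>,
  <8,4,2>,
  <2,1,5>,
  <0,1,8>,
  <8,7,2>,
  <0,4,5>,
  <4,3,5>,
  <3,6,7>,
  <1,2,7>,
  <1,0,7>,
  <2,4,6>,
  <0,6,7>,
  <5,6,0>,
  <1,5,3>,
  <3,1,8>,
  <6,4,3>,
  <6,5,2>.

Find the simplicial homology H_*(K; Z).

H_0 = Z,  H_1 = Z ⊕ Z/2Z,  H_2 = 0.

K has 9 vertices, 27 edges, 18 triangles.
rank ∂_0 = 0, rank ∂_1 = 8 ⇒ b_0 = 9 − 0 − 8 = 1; all invariant factors of ∂_1 are 1 so no torsion. So H_0 ≅ Z.
rank ∂_1 = 8, rank ∂_2 = 18 ⇒ b_1 = 27 − 8 − 18 = 1; ∂_2 has invariant factor(s) [2] giving torsion. So H_1 ≅ Z ⊕ Z/2Z.
rank ∂_2 = 18, rank ∂_3 = 0 ⇒ b_2 = 18 − 18 − 0 = 0. So H_2 ≅ 0.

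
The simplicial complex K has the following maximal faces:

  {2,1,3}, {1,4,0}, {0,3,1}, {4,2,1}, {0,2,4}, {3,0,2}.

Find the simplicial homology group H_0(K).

K has 5 vertices, 9 edges, 6 triangles.
rank ∂_0 = 0, rank ∂_1 = 4 ⇒ b_0 = 5 − 0 − 4 = 1; all invariant factors of ∂_1 are 1 so no torsion. So H_0 = Z.

H_0 ≅ Z.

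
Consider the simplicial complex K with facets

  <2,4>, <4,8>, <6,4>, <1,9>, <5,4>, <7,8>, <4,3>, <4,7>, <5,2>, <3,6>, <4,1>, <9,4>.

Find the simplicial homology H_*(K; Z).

H_0 = Z,  H_1 = Z^4.

We work with the vertex ordering 1 < 2 < 3 < 4 < 5 < 6 < 7 < 8 < 9. The simplices of K, each written with vertices in increasing order, are:

  0-simplices (9): [1], [2], [3], [4], [5], [6], [7], [8], [9]
  1-simplices (12): [1,4], [1,9], [2,4], [2,5], [3,4], [3,6], [4,5], [4,6], [4,7], [4,8], [4,9], [7,8]

giving chain groups C_0 ≅ Z^9, C_1 ≅ Z^12.

Boundary ∂_1: C_1 → C_0 maps an edge to its endpoints' difference, ∂[p,q] = q − p. For instance
  ∂[4,6] = [6] − [4].
This gives a 9×12 integer matrix of rank 8; reducing to Smith normal form yields diagonal entries (1,1,1,1,1,1,1,1).

Now H_k = ker ∂_k / im ∂_{k+1}, so:

  H_0: rank C_0 − rank ∂_1 = 9 − 8 = 1, and the invariant factors of ∂_1 are all 1, so H_0 ≅ Z.
  H_1: rank ker ∂_1 − rank ∂_2 = (12 − 8) − 0 = 4, and there is no ∂_2, so H_1 ≅ Z^4.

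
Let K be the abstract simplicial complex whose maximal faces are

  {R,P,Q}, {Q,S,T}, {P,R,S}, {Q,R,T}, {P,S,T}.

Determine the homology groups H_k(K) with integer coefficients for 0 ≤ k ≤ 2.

H_0 ≅ Z,  H_1 ≅ Z,  H_2 = 0.

Fix the vertex order P < Q < R < S < T and write every simplex with vertices in increasing order. Then dim K = 2 and the simplices of K are:

  0-simplices (5): P, Q, R, S, T
  1-simplices (10): PQ, PR, PS, PT, QR, QS, QT, RS, RT, ST
  2-simplices (5): PQR, PRS, PST, QRT, QST

so the chain groups are C_0 ≅ Z^5, C_1 ≅ Z^10, C_2 ≅ Z^5.

Boundary ∂_1: C_1 → C_0 maps an edge to its endpoints' difference, ∂[p,q] = q − p.
The 5×10 boundary matrix has rank 4 and Smith normal form diag(1,1,1,1).

∂_2: C_2 → C_1 maps a triangle to the signed sum of its edges. For instance
  ∂QST = ST − QT + QS,
  ∂PRS = RS − PS + PR.
As a 10×5 matrix over Z this has rank 5, with invariant factors (1,1,1,1,1).

From H_k ≅ ker(∂_k) / im(∂_{k+1}) we obtain:

  H_0: rank C_0 − rank ∂_1 = 5 − 4 = 1, and the invariant factors of ∂_1 are all 1, so H_0 = Z.
  H_1: rank ker ∂_1 − rank ∂_2 = (10 − 4) − 5 = 1, and the invariant factors of ∂_2 are all 1, so H_1 = Z.
  H_2: rank ker ∂_2 − rank ∂_3 = (5 − 5) − 0 = 0, and there is no ∂_3, so H_2 = 0.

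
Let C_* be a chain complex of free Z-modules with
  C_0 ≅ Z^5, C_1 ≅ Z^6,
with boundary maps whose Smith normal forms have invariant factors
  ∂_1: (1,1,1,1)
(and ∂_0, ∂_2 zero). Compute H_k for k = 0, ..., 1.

H_0 ≅ Z,  H_1 ≅ Z^2.

H_0: b_0 = 5 − 0 − 4 = 1; torsion from ∂_1 factors > 1: none. So H_0 ≅ Z.
H_1: b_1 = 6 − 4 − 0 = 2; torsion from ∂_2 factors > 1: none. So H_1 ≅ Z^2.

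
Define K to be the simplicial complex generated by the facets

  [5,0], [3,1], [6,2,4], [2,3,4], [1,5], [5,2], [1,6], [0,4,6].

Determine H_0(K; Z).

We work with the vertex ordering 0 < 1 < 2 < 3 < 4 < 5 < 6. The simplices of K, each written with vertices in increasing order, are:

  0-simplices (7): [0], [1], [2], [3], [4], [5], [6]
  1-simplices (12): [0,4], [0,5], [0,6], [1,3], [1,5], [1,6], [2,3], [2,4], [2,5], [2,6], [3,4], [4,6]
  2-simplices (3): [0,4,6], [2,3,4], [2,4,6]

giving chain groups C_0 ≅ Z^7, C_1 ≅ Z^12, C_2 ≅ Z^3.

Boundary ∂_1: C_1 → C_0 sends each edge [p,q] (with p < q) to q − p.
The 7×12 boundary matrix has rank 6 and Smith normal form diag(1,1,1,1,1,1).

Boundary ∂_2: C_2 → C_1 maps a triangle to the signed sum of its edges. For instance
  ∂[2,4,6] = [4,6] − [2,6] + [2,4],
  ∂[0,4,6] = [4,6] − [0,6] + [0,4].
The 12×3 boundary matrix has rank 3 and Smith normal form diag(1,1,1).

Reading off H_k = ker ∂_k / im ∂_{k+1}:

  H_0: rank C_0 − rank ∂_1 = 7 − 6 = 1, and the invariant factors of ∂_1 are all 1, so H_0 = Z.

H_0 ≅ Z.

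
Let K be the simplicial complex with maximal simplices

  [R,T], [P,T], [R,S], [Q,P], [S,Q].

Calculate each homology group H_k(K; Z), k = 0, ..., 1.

H_0 = Z,  H_1 = Z.

Fix the vertex order P < Q < R < S < T and write every simplex with vertices in increasing order. Then dim K = 1 and the simplices of K are:

  0-simplices (5): P, Q, R, S, T
  1-simplices (5): PQ, PT, QS, RS, RT

giving chain groups C_0 ≅ Z^5, C_1 ≅ Z^5.

∂_1: C_1 → C_0 sends each edge [p,q] (with p < q) to q − p. For instance
  ∂PQ = Q − P.
The 5×5 boundary matrix has rank 4 and Smith normal form diag(1,1,1,1).

From H_k ≅ ker(∂_k) / im(∂_{k+1}) we obtain:

  H_0: rank C_0 − rank ∂_1 = 5 − 4 = 1, and the invariant factors of ∂_1 are all 1, so H_0 = Z.
  H_1: rank ker ∂_1 − rank ∂_2 = (5 − 4) − 0 = 1, and there is no ∂_2, so H_1 = Z.

As a check, the Euler characteristic is 5 − 5 = 0, which agrees with 1 − 1 = 0.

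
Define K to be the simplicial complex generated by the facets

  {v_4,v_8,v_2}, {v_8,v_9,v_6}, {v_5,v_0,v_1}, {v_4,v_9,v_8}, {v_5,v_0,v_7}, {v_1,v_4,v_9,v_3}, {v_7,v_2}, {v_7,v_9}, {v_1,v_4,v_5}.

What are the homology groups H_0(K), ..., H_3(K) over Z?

K has 10 vertices, 20 edges, 10 triangles, 1 3-simplex.
rank ∂_0 = 0, rank ∂_1 = 9 ⇒ b_0 = 10 − 0 − 9 = 1; all invariant factors of ∂_1 are 1 so no torsion. So H_0 ≅ Z.
rank ∂_1 = 9, rank ∂_2 = 9 ⇒ b_1 = 20 − 9 − 9 = 2; all invariant factors of ∂_2 are 1 so no torsion. So H_1 ≅ Z^2.
rank ∂_2 = 9, rank ∂_3 = 1 ⇒ b_2 = 10 − 9 − 1 = 0; all invariant factors of ∂_3 are 1 so no torsion. So H_2 ≅ 0.
rank ∂_3 = 1, rank ∂_4 = 0 ⇒ b_3 = 1 − 1 − 0 = 0. So H_3 ≅ 0.

H_0 ≅ Z,  H_1 ≅ Z^2,  H_2 = 0,  H_3 = 0.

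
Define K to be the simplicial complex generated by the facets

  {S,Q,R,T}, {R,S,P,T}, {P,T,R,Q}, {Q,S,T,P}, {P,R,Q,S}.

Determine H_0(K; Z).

Take the total order P < Q < R < S < T on the vertex set. Then K (dimension 3) consists of the simplices:

  0-simplices (5): P, Q, R, S, T
  1-simplices (10): PQ, PR, PS, PT, QR, QS, QT, RS, RT, ST
  2-simplices (10): PQR, PQS, PQT, PRS, PRT, PST, QRS, QRT, QST, RST
  3-simplices (5): PQRS, PQRT, PQST, PRST, QRST

Hence C_0 ≅ Z^5, C_1 ≅ Z^10, C_2 ≅ Z^10, C_3 ≅ Z^5.

∂_1: C_1 → C_0 maps an edge to its endpoints' difference, ∂[p,q] = q − p. For instance
  ∂QR = R − Q.
The resulting 5×10 matrix has rank 4, and its Smith normal form has invariant factors (1,1,1,1).

∂_2: C_2 → C_1 acts by ∂[p,q,r] = [q,r] − [p,r] + [p,q]. For instance
  ∂QST = ST − QT + QS,
  ∂QRS = RS − QS + QR.
As a 10×10 matrix over Z this has rank 6, with invariant factors (1,1,1,1,1,1).

Boundary ∂_3: C_3 → C_2 sends each 3-simplex σ to the alternating sum Σ_i (−1)^i (σ with its i-th vertex removed). For instance
  ∂PQRS = QRS − PRS + PQS − PQR,
  ∂PQRT = QRT − PRT + PQT − PQR.
This gives a 10×5 integer matrix of rank 4; reducing to Smith normal form yields diagonal entries (1,1,1,1).

From H_k ≅ ker(∂_k) / im(∂_{k+1}) we obtain:

  H_0: rank C_0 − rank ∂_1 = 5 − 4 = 1, and the invariant factors of ∂_1 are all 1, so H_0 ≅ Z.

H_0 = Z.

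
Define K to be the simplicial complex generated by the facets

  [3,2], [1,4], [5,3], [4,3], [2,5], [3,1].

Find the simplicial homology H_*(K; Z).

We work with the vertex ordering 1 < 2 < 3 < 4 < 5. The simplices of K, each written with vertices in increasing order, are:

  0-simplices (5): [1], [2], [3], [4], [5]
  1-simplices (6): [1,3], [1,4], [2,3], [2,5], [3,4], [3,5]

giving chain groups C_0 ≅ Z^5, C_1 ≅ Z^6.

Boundary ∂_1: C_1 → C_0 sends each edge [p,q] (with p < q) to q − p. For instance
  ∂[3,4] = [4] − [3].
This gives a 5×6 integer matrix of rank 4; reducing to Smith normal form yields diagonal entries (1,1,1,1).

Computing H_k = (kernel of ∂_k) / (image of ∂_{k+1}):

  H_0: rank C_0 − rank ∂_1 = 5 − 4 = 1, and the invariant factors of ∂_1 are all 1, so H_0 = Z.
  H_1: rank ker ∂_1 − rank ∂_2 = (6 − 4) − 0 = 2, and there is no ∂_2, so H_1 = Z^2.

H_0 ≅ Z,  H_1 ≅ Z^2.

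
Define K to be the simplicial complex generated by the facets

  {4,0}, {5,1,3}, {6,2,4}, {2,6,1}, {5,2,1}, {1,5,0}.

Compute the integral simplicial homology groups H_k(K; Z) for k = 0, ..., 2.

H_0 ≅ Z,  H_1 ≅ Z,  H_2 = 0.

Order the vertices as 0 < 1 < 2 < 3 < 4 < 5 < 6. Listing each simplex with vertices in this order, K has dimension 2 with simplices:

  0-simplices (7): [0], [1], [2], [3], [4], [5], [6]
  1-simplices (12): [0,1], [0,4], [0,5], [1,2], [1,3], [1,5], [1,6], [2,4], [2,5], [2,6], [3,5], [4,6]
  2-simplices (5): [0,1,5], [1,2,5], [1,2,6], [1,3,5], [2,4,6]

Hence C_0 ≅ Z^7, C_1 ≅ Z^12, C_2 ≅ Z^5.

Boundary ∂_1: C_1 → C_0 is given by ∂[p,q] = [q] − [p].
The resulting 7×12 matrix has rank 6, and its Smith normal form has invariant factors (1,1,1,1,1,1).

∂_2: C_2 → C_1 sends each 2-simplex [p,q,r] to [q,r] − [p,r] + [p,q]. For instance
  ∂[0,1,5] = [1,5] − [0,5] + [0,1],
  ∂[1,3,5] = [3,5] − [1,5] + [1,3].
This gives a 12×5 integer matrix of rank 5; reducing to Smith normal form yields diagonal entries (1,1,1,1,1).

From H_k ≅ ker(∂_k) / im(∂_{k+1}) we obtain:

  H_0: rank C_0 − rank ∂_1 = 7 − 6 = 1, and the invariant factors of ∂_1 are all 1, so H_0 = Z.
  H_1: rank ker ∂_1 − rank ∂_2 = (12 − 6) − 5 = 1, and the invariant factors of ∂_2 are all 1, so H_1 = Z.
  H_2: rank ker ∂_2 − rank ∂_3 = (5 − 5) − 0 = 0, and there is no ∂_3, so H_2 = 0.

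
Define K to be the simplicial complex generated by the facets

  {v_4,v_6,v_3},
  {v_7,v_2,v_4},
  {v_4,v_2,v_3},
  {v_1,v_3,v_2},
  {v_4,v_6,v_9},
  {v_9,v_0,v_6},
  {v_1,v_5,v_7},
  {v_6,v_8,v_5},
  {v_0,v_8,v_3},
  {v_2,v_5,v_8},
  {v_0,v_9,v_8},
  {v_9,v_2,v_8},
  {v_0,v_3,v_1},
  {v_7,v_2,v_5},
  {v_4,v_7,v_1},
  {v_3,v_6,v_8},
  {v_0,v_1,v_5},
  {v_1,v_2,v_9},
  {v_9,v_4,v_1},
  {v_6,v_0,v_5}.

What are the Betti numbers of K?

Order the vertices as v_0 < v_1 < v_2 < v_3 < v_4 < v_5 < v_6 < v_7 < v_8 < v_9. Listing each simplex with vertices in this order, K has dimension 2 with simplices:

  0-simplices (10): [v_0], [v_1], [v_2], [v_3], [v_4], [v_5], [v_6], [v_7], [v_8], [v_9]
  1-simplices (30): (30 of them)
  2-simplices (20): (20 of them)

Hence C_0 ≅ Z^10, C_1 ≅ Z^30, C_2 ≅ Z^20.

The boundary map ∂_1: C_1 → C_0 sends each edge [p,q] (with p < q) to q − p. For instance
  ∂[v_8,v_9] = [v_9] − [v_8].
The 10×30 boundary matrix has rank 9 and Smith normal form diag(1,1,1,1,1,1,1,1,1).

Boundary ∂_2: C_2 → C_1 maps a triangle to the signed sum of its edges. For instance
  ∂[v_1,v_5,v_7] = [v_5,v_7] − [v_1,v_7] + [v_1,v_5],
  ∂[v_0,v_3,v_8] = [v_3,v_8] − [v_0,v_8] + [v_0,v_3].
This gives a 30×20 integer matrix of rank 20; reducing to Smith normal form yields diagonal entries (1,1,1,1,1,1,1,1,1,1,1,1,1,1,1,1,1,1,1,2).

From H_k ≅ ker(∂_k) / im(∂_{k+1}) we obtain:

  H_0: rank C_0 − rank ∂_1 = 10 − 9 = 1, and the invariant factors of ∂_1 are all 1, so H_0 = Z.
  H_1: rank ker ∂_1 − rank ∂_2 = (30 − 9) − 20 = 1, and ∂_2 has invariant factor 2 > 1, so H_1 = Z ⊕ Z/2.
  H_2: rank ker ∂_2 − rank ∂_3 = (20 − 20) − 0 = 0, and there is no ∂_3, so H_2 = 0.

(K is a triangulation of the Klein bottle.)

Hence the Betti numbers are b_0 = 1, b_1 = 1, b_2 = 0.

b_0 = 1, b_1 = 1, b_2 = 0.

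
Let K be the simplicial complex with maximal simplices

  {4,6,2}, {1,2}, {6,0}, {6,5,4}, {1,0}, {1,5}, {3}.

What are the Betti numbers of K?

We work with the vertex ordering 0 < 1 < 2 < 3 < 4 < 5 < 6. The simplices of K, each written with vertices in increasing order, are:

  0-simplices (7): [0], [1], [2], [3], [4], [5], [6]
  1-simplices (9): [0,1], [0,6], [1,2], [1,5], [2,4], [2,6], [4,5], [4,6], [5,6]
  2-simplices (2): [2,4,6], [4,5,6]

giving chain groups C_0 ≅ Z^7, C_1 ≅ Z^9, C_2 ≅ Z^2.

The boundary map ∂_1: C_1 → C_0 is given by ∂[p,q] = [q] − [p]. For instance
  ∂[1,2] = [2] − [1].
The resulting 7×9 matrix has rank 5, and its Smith normal form has invariant factors (1,1,1,1,1).

∂_2: C_2 → C_1 sends each 2-simplex [p,q,r] to [q,r] − [p,r] + [p,q]. For instance
  ∂[2,4,6] = [4,6] − [2,6] + [2,4],
  ∂[4,5,6] = [5,6] − [4,6] + [4,5].
This gives a 9×2 integer matrix of rank 2; reducing to Smith normal form yields diagonal entries (1,1).

Computing H_k = (kernel of ∂_k) / (image of ∂_{k+1}):

  H_0: rank C_0 − rank ∂_1 = 7 − 5 = 2, and the invariant factors of ∂_1 are all 1, so H_0 ≅ Z^2.
  H_1: rank ker ∂_1 − rank ∂_2 = (9 − 5) − 2 = 2, and the invariant factors of ∂_2 are all 1, so H_1 ≅ Z^2.
  H_2: rank ker ∂_2 − rank ∂_3 = (2 − 2) − 0 = 0, and there is no ∂_3, so H_2 ≅ 0.

Hence the Betti numbers are b_0 = 2, b_1 = 2, b_2 = 0.

b_0 = 2, b_1 = 2, b_2 = 0.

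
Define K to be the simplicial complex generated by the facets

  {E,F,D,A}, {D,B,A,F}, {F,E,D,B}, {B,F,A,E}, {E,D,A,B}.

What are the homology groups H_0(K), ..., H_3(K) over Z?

H_0 ≅ Z,  H_1 = 0,  H_2 = 0,  H_3 ≅ Z.

We work with the vertex ordering A < B < D < E < F. The simplices of K, each written with vertices in increasing order, are:

  0-simplices (5): A, B, D, E, F
  1-simplices (10): AB, AD, AE, AF, BD, BE, BF, DE, DF, EF
  2-simplices (10): ABD, ABE, ABF, ADE, ADF, AEF, BDE, BDF, BEF, DEF
  3-simplices (5): ABDE, ABDF, ABEF, ADEF, BDEF

Hence C_0 ≅ Z^5, C_1 ≅ Z^10, C_2 ≅ Z^10, C_3 ≅ Z^5.

Boundary ∂_1: C_1 → C_0 maps an edge to its endpoints' difference, ∂[p,q] = q − p.
The resulting 5×10 matrix has rank 4, and its Smith normal form has invariant factors (1,1,1,1).

Boundary ∂_2: C_2 → C_1 sends each 2-simplex [p,q,r] to [q,r] − [p,r] + [p,q]. For instance
  ∂ABE = BE − AE + AB,
  ∂AEF = EF − AF + AE.
The 10×10 boundary matrix has rank 6 and Smith normal form diag(1,1,1,1,1,1).

∂_3: C_3 → C_2 sends each 3-simplex σ to the alternating sum Σ_i (−1)^i (σ with its i-th vertex removed). For instance
  ∂BDEF = DEF − BEF + BDF − BDE,
  ∂ABDE = BDE − ADE + ABE − ABD.
The 10×5 boundary matrix has rank 4 and Smith normal form diag(1,1,1,1).

Now H_k = ker ∂_k / im ∂_{k+1}, so:

  H_0: rank C_0 − rank ∂_1 = 5 − 4 = 1, and the invariant factors of ∂_1 are all 1, so H_0 ≅ Z.
  H_1: rank ker ∂_1 − rank ∂_2 = (10 − 4) − 6 = 0, and the invariant factors of ∂_2 are all 1, so H_1 ≅ 0.
  H_2: rank ker ∂_2 − rank ∂_3 = (10 − 6) − 4 = 0, and the invariant factors of ∂_3 are all 1, so H_2 ≅ 0.
  H_3: rank ker ∂_3 − rank ∂_4 = (5 − 4) − 0 = 1, and there is no ∂_4, so H_3 ≅ Z.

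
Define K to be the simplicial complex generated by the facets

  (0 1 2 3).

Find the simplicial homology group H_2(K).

H_2 = 0.

Fix the vertex order 0 < 1 < 2 < 3 and write every simplex with vertices in increasing order. Then dim K = 3 and the simplices of K are:

  0-simplices (4): [0], [1], [2], [3]
  1-simplices (6): [0,1], [0,2], [0,3], [1,2], [1,3], [2,3]
  2-simplices (4): [0,1,2], [0,1,3], [0,2,3], [1,2,3]
  3-simplices (1): [0,1,2,3]

so the chain groups are C_0 ≅ Z^4, C_1 ≅ Z^6, C_2 ≅ Z^4, C_3 ≅ Z^1.

The boundary map ∂_1: C_1 → C_0 is given by ∂[p,q] = [q] − [p].
This gives a 4×6 integer matrix of rank 3; reducing to Smith normal form yields diagonal entries (1,1,1).

The boundary map ∂_2: C_2 → C_1 sends each 2-simplex [p,q,r] to [q,r] − [p,r] + [p,q]. For instance
  ∂[1,2,3] = [2,3] − [1,3] + [1,2],
  ∂[0,2,3] = [2,3] − [0,3] + [0,2].
The 6×4 boundary matrix has rank 3 and Smith normal form diag(1,1,1).

The boundary map ∂_3: C_3 → C_2 sends each 3-simplex σ to the alternating sum Σ_i (−1)^i (σ with its i-th vertex removed). For instance
  ∂[0,1,2,3] = [1,2,3] − [0,2,3] + [0,1,3] − [0,1,2].
The resulting 4×1 matrix has rank 1, and its Smith normal form has invariant factors (1).

Now H_k = ker ∂_k / im ∂_{k+1}, so:

  H_2: rank ker ∂_2 − rank ∂_3 = (4 − 3) − 1 = 0, and the invariant factors of ∂_3 are all 1, so H_2 ≅ 0.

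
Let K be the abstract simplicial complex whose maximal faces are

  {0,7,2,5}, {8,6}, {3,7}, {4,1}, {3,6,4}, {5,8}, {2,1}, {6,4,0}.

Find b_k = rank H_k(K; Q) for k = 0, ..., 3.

We work with the vertex ordering 0 < 1 < 2 < 3 < 4 < 5 < 6 < 7 < 8. The simplices of K, each written with vertices in increasing order, are:

  0-simplices (9): [0], [1], [2], [3], [4], [5], [6], [7], [8]
  1-simplices (16): [0,2], [0,4], [0,5], [0,6], [0,7], [1,2], [1,4], [2,5], [2,7], [3,4], [3,6], [3,7], [4,6], [5,7], [5,8], [6,8]
  2-simplices (6): [0,2,5], [0,2,7], [0,4,6], [0,5,7], [2,5,7], [3,4,6]
  3-simplices (1): [0,2,5,7]

Hence C_0 ≅ Z^9, C_1 ≅ Z^16, C_2 ≅ Z^6, C_3 ≅ Z^1.

The boundary map ∂_1: C_1 → C_0 maps an edge to its endpoints' difference, ∂[p,q] = q − p.
The 9×16 boundary matrix has rank 8 and Smith normal form diag(1,1,1,1,1,1,1,1).

The boundary map ∂_2: C_2 → C_1 acts by ∂[p,q,r] = [q,r] − [p,r] + [p,q]. For instance
  ∂[0,2,5] = [2,5] − [0,5] + [0,2],
  ∂[3,4,6] = [4,6] − [3,6] + [3,4].
The 16×6 boundary matrix has rank 5 and Smith normal form diag(1,1,1,1,1).

The boundary map ∂_3: C_3 → C_2 sends each 3-simplex σ to the alternating sum Σ_i (−1)^i (σ with its i-th vertex removed). For instance
  ∂[0,2,5,7] = [2,5,7] − [0,5,7] + [0,2,7] − [0,2,5].
The 6×1 boundary matrix has rank 1 and Smith normal form diag(1).

Reading off H_k = ker ∂_k / im ∂_{k+1}:

  H_0: rank C_0 − rank ∂_1 = 9 − 8 = 1, and the invariant factors of ∂_1 are all 1, so H_0 = Z.
  H_1: rank ker ∂_1 − rank ∂_2 = (16 − 8) − 5 = 3, and the invariant factors of ∂_2 are all 1, so H_1 = Z^3.
  H_2: rank ker ∂_2 − rank ∂_3 = (6 − 5) − 1 = 0, and the invariant factors of ∂_3 are all 1, so H_2 = 0.
  H_3: rank ker ∂_3 − rank ∂_4 = (1 − 1) − 0 = 0, and there is no ∂_4, so H_3 = 0.

As a check, the Euler characteristic is 9 − 16 + 6 − 1 = -2, which agrees with 1 − 3 + 0 − 0 = -2.

Hence the Betti numbers are b_0 = 1, b_1 = 3, b_2 = 0, b_3 = 0.

b_0 = 1, b_1 = 3, b_2 = 0, b_3 = 0.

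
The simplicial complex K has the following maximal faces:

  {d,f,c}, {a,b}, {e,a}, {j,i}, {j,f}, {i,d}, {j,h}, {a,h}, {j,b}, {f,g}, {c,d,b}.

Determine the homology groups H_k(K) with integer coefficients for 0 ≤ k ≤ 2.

Take the total order a < b < c < d < e < f < g < h < i < j on the vertex set. Then K (dimension 2) consists of the simplices:

  0-simplices (10): a, b, c, d, e, f, g, h, i, j
  1-simplices (14): ab, ae, ah, bc, bd, bj, cd, cf, df, di, fg, fj, hj, ij
  2-simplices (2): bcd, cdf

so the chain groups are C_0 ≅ Z^10, C_1 ≅ Z^14, C_2 ≅ Z^2.

Boundary ∂_1: C_1 → C_0 maps an edge to its endpoints' difference, ∂[p,q] = q − p.
As a 10×14 matrix over Z this has rank 9, with invariant factors (1,1,1,1,1,1,1,1,1).

∂_2: C_2 → C_1 sends each 2-simplex [p,q,r] to [q,r] − [p,r] + [p,q]. For instance
  ∂cdf = df − cf + cd,
  ∂bcd = cd − bd + bc.
As a 14×2 matrix over Z this has rank 2, with invariant factors (1,1).

Computing H_k = (kernel of ∂_k) / (image of ∂_{k+1}):

  H_0: rank C_0 − rank ∂_1 = 10 − 9 = 1, and the invariant factors of ∂_1 are all 1, so H_0 ≅ Z.
  H_1: rank ker ∂_1 − rank ∂_2 = (14 − 9) − 2 = 3, and the invariant factors of ∂_2 are all 1, so H_1 ≅ Z^3.
  H_2: rank ker ∂_2 − rank ∂_3 = (2 − 2) − 0 = 0, and there is no ∂_3, so H_2 ≅ 0.

H_0 ≅ Z,  H_1 ≅ Z^3,  H_2 = 0.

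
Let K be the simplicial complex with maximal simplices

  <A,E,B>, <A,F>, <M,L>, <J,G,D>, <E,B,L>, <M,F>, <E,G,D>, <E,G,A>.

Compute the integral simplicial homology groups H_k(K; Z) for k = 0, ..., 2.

H_0 = Z,  H_1 = Z,  H_2 = 0.

We work with the vertex ordering A < B < D < E < F < G < J < L < M. The simplices of K, each written with vertices in increasing order, are:

  0-simplices (9): A, B, D, E, F, G, J, L, M
  1-simplices (14): AB, AE, AF, AG, BE, BL, DE, DG, DJ, EG, EL, FM, GJ, LM
  2-simplices (5): ABE, AEG, BEL, DEG, DGJ

so the chain groups are C_0 ≅ Z^9, C_1 ≅ Z^14, C_2 ≅ Z^5.

Boundary ∂_1: C_1 → C_0 sends each edge [p,q] (with p < q) to q − p.
The resulting 9×14 matrix has rank 8, and its Smith normal form has invariant factors (1,1,1,1,1,1,1,1).

∂_2: C_2 → C_1 sends each 2-simplex [p,q,r] to [q,r] − [p,r] + [p,q]. For instance
  ∂DEG = EG − DG + DE,
  ∂AEG = EG − AG + AE.
The 14×5 boundary matrix has rank 5 and Smith normal form diag(1,1,1,1,1).

Computing H_k = (kernel of ∂_k) / (image of ∂_{k+1}):

  H_0: rank C_0 − rank ∂_1 = 9 − 8 = 1, and the invariant factors of ∂_1 are all 1, so H_0 = Z.
  H_1: rank ker ∂_1 − rank ∂_2 = (14 − 8) − 5 = 1, and the invariant factors of ∂_2 are all 1, so H_1 = Z.
  H_2: rank ker ∂_2 − rank ∂_3 = (5 − 5) − 0 = 0, and there is no ∂_3, so H_2 = 0.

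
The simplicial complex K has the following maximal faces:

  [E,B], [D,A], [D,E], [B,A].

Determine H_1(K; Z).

Order the vertices as A < B < D < E. Listing each simplex with vertices in this order, K has dimension 1 with simplices:

  0-simplices (4): A, B, D, E
  1-simplices (4): AB, AD, BE, DE

Hence C_0 ≅ Z^4, C_1 ≅ Z^4.

The boundary map ∂_1: C_1 → C_0 sends each edge [p,q] (with p < q) to q − p.
The 4×4 boundary matrix has rank 3 and Smith normal form diag(1,1,1).

Reading off H_k = ker ∂_k / im ∂_{k+1}:

  H_1: rank ker ∂_1 − rank ∂_2 = (4 − 3) − 0 = 1, and there is no ∂_2, so H_1 = Z.

H_1 = Z.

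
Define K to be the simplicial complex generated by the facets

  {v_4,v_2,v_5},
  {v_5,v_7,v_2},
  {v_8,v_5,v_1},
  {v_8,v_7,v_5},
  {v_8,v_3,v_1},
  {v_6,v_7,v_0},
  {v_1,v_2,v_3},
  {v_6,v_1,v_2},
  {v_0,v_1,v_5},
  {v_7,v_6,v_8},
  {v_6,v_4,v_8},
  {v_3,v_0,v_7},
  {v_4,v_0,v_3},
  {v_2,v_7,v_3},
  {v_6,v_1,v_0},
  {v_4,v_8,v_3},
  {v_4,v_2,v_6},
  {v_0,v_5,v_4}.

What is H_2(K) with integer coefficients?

Order the vertices as v_0 < v_1 < v_2 < v_3 < v_4 < v_5 < v_6 < v_7 < v_8. Listing each simplex with vertices in this order, K has dimension 2 with simplices:

  0-simplices (9): [v_0], [v_1], [v_2], [v_3], [v_4], [v_5], [v_6], [v_7], [v_8]
  1-simplices (27): (27 of them)
  2-simplices (18): (18 of them)

Hence C_0 ≅ Z^9, C_1 ≅ Z^27, C_2 ≅ Z^18.

∂_1: C_1 → C_0 maps an edge to its endpoints' difference, ∂[p,q] = q − p.
As a 9×27 matrix over Z this has rank 8, with invariant factors (1,1,1,1,1,1,1,1).

∂_2: C_2 → C_1 maps a triangle to the signed sum of its edges. For instance
  ∂[v_2,v_5,v_7] = [v_5,v_7] − [v_2,v_7] + [v_2,v_5],
  ∂[v_1,v_3,v_8] = [v_3,v_8] − [v_1,v_8] + [v_1,v_3].
The resulting 27×18 matrix has rank 17, and its Smith normal form has invariant factors (1,1,1,1,1,1,1,1,1,1,1,1,1,1,1,1,1).

From H_k ≅ ker(∂_k) / im(∂_{k+1}) we obtain:

  H_2: rank ker ∂_2 − rank ∂_3 = (18 − 17) − 0 = 1, and there is no ∂_3, so H_2 ≅ Z.

H_2 = Z.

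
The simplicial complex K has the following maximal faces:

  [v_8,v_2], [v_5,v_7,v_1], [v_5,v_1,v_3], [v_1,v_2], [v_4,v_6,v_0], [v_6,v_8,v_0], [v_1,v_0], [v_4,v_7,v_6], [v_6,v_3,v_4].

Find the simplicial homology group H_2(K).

H_2 ≅ 0.

Order the vertices as v_0 < v_1 < v_2 < v_3 < v_4 < v_5 < v_6 < v_7 < v_8. Listing each simplex with vertices in this order, K has dimension 2 with simplices:

  0-simplices (9): [v_0], [v_1], [v_2], [v_3], [v_4], [v_5], [v_6], [v_7], [v_8]
  1-simplices (17): (17 of them)
  2-simplices (6): [v_0,v_4,v_6], [v_0,v_6,v_8], [v_1,v_3,v_5], [v_1,v_5,v_7], [v_3,v_4,v_6], [v_4,v_6,v_7]

Hence C_0 ≅ Z^9, C_1 ≅ Z^17, C_2 ≅ Z^6.

The boundary map ∂_1: C_1 → C_0 is given by ∂[p,q] = [q] − [p]. For instance
  ∂[v_3,v_4] = [v_4] − [v_3].
As a 9×17 matrix over Z this has rank 8, with invariant factors (1,1,1,1,1,1,1,1).

Boundary ∂_2: C_2 → C_1 maps a triangle to the signed sum of its edges. For instance
  ∂[v_3,v_4,v_6] = [v_4,v_6] − [v_3,v_6] + [v_3,v_4],
  ∂[v_1,v_5,v_7] = [v_5,v_7] − [v_1,v_7] + [v_1,v_5].
This gives a 17×6 integer matrix of rank 6; reducing to Smith normal form yields diagonal entries (1,1,1,1,1,1).

Computing H_k = (kernel of ∂_k) / (image of ∂_{k+1}):

  H_2: rank ker ∂_2 − rank ∂_3 = (6 − 6) − 0 = 0, and there is no ∂_3, so H_2 = 0.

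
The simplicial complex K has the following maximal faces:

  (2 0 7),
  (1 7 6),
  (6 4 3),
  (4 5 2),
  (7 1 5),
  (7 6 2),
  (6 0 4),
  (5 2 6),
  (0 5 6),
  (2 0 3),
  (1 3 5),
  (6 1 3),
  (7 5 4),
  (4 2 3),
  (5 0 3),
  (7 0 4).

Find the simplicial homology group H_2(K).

H_2 ≅ Z.

We work with the vertex ordering 0 < 1 < 2 < 3 < 4 < 5 < 6 < 7. The simplices of K, each written with vertices in increasing order, are:

  0-simplices (8): [0], [1], [2], [3], [4], [5], [6], [7]
  1-simplices (24): (24 of them)
  2-simplices (16): [0,2,3], [0,2,7], [0,3,5], [0,4,6], [0,4,7], [0,5,6], [1,3,5], [1,3,6], [1,5,7], [1,6,7], [2,3,4], [2,4,5], [2,5,6], [2,6,7], [3,4,6], [4,5,7]

giving chain groups C_0 ≅ Z^8, C_1 ≅ Z^24, C_2 ≅ Z^16.

The boundary map ∂_1: C_1 → C_0 is given by ∂[p,q] = [q] − [p].
The resulting 8×24 matrix has rank 7, and its Smith normal form has invariant factors (1,1,1,1,1,1,1).

Boundary ∂_2: C_2 → C_1 maps a triangle to the signed sum of its edges. For instance
  ∂[4,5,7] = [5,7] − [4,7] + [4,5],
  ∂[2,3,4] = [3,4] − [2,4] + [2,3].
The resulting 24×16 matrix has rank 15, and its Smith normal form has invariant factors (1,1,1,1,1,1,1,1,1,1,1,1,1,1,1).

Computing H_k = (kernel of ∂_k) / (image of ∂_{k+1}):

  H_2: rank ker ∂_2 − rank ∂_3 = (16 − 15) − 0 = 1, and there is no ∂_3, so H_2 = Z.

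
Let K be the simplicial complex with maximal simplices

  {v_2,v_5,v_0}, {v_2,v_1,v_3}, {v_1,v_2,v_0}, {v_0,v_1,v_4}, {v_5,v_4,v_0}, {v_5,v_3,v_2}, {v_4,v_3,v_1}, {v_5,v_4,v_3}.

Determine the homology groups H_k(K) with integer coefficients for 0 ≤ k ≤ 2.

We work with the vertex ordering v_0 < v_1 < v_2 < v_3 < v_4 < v_5. The simplices of K, each written with vertices in increasing order, are:

  0-simplices (6): [v_0], [v_1], [v_2], [v_3], [v_4], [v_5]
  1-simplices (12): [v_0,v_1], [v_0,v_2], [v_0,v_4], [v_0,v_5], [v_1,v_2], [v_1,v_3], [v_1,v_4], [v_2,v_3], [v_2,v_5], [v_3,v_4], [v_3,v_5], [v_4,v_5]
  2-simplices (8): [v_0,v_1,v_2], [v_0,v_1,v_4], [v_0,v_2,v_5], [v_0,v_4,v_5], [v_1,v_2,v_3], [v_1,v_3,v_4], [v_2,v_3,v_5], [v_3,v_4,v_5]

Hence C_0 ≅ Z^6, C_1 ≅ Z^12, C_2 ≅ Z^8.

Boundary ∂_1: C_1 → C_0 sends each edge [p,q] (with p < q) to q − p.
As a 6×12 matrix over Z this has rank 5, with invariant factors (1,1,1,1,1).

Boundary ∂_2: C_2 → C_1 sends each 2-simplex [p,q,r] to [q,r] − [p,r] + [p,q]. For instance
  ∂[v_1,v_2,v_3] = [v_2,v_3] − [v_1,v_3] + [v_1,v_2],
  ∂[v_0,v_2,v_5] = [v_2,v_5] − [v_0,v_5] + [v_0,v_2].
The resulting 12×8 matrix has rank 7, and its Smith normal form has invariant factors (1,1,1,1,1,1,1).

From H_k ≅ ker(∂_k) / im(∂_{k+1}) we obtain:

  H_0: rank C_0 − rank ∂_1 = 6 − 5 = 1, and the invariant factors of ∂_1 are all 1, so H_0 ≅ Z.
  H_1: rank ker ∂_1 − rank ∂_2 = (12 − 5) − 7 = 0, and the invariant factors of ∂_2 are all 1, so H_1 ≅ 0.
  H_2: rank ker ∂_2 − rank ∂_3 = (8 − 7) − 0 = 1, and there is no ∂_3, so H_2 ≅ Z.

(K is a triangulation of the 2-sphere S^2.)

H_0 ≅ Z,  H_1 = 0,  H_2 ≅ Z.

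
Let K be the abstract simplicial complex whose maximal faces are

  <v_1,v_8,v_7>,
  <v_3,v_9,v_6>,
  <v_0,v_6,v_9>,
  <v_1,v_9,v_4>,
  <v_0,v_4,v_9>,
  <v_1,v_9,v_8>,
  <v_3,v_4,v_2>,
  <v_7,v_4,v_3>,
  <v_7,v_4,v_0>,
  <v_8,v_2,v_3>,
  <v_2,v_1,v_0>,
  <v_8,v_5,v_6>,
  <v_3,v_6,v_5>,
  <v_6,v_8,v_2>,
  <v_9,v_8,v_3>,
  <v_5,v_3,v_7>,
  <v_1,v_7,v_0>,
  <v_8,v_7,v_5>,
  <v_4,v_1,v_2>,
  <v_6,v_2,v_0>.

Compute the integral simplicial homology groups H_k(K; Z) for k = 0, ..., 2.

Take the total order v_0 < v_1 < v_2 < v_3 < v_4 < v_5 < v_6 < v_7 < v_8 < v_9 on the vertex set. Then K (dimension 2) consists of the simplices:

  0-simplices (10): [v_0], [v_1], [v_2], [v_3], [v_4], [v_5], [v_6], [v_7], [v_8], [v_9]
  1-simplices (30): (30 of them)
  2-simplices (20): (20 of them)

so the chain groups are C_0 ≅ Z^10, C_1 ≅ Z^30, C_2 ≅ Z^20.

Boundary ∂_1: C_1 → C_0 is given by ∂[p,q] = [q] − [p].
The resulting 10×30 matrix has rank 9, and its Smith normal form has invariant factors (1,1,1,1,1,1,1,1,1).

∂_2: C_2 → C_1 sends each 2-simplex [p,q,r] to [q,r] − [p,r] + [p,q]. For instance
  ∂[v_0,v_2,v_6] = [v_2,v_6] − [v_0,v_6] + [v_0,v_2],
  ∂[v_2,v_3,v_4] = [v_3,v_4] − [v_2,v_4] + [v_2,v_3].
The 30×20 boundary matrix has rank 20 and Smith normal form diag(1,1,1,1,1,1,1,1,1,1,1,1,1,1,1,1,1,1,1,2).

Computing H_k = (kernel of ∂_k) / (image of ∂_{k+1}):

  H_0: rank C_0 − rank ∂_1 = 10 − 9 = 1, and the invariant factors of ∂_1 are all 1, so H_0 ≅ Z.
  H_1: rank ker ∂_1 − rank ∂_2 = (30 − 9) − 20 = 1, and ∂_2 has invariant factor 2 > 1, so H_1 ≅ Z × Z/2.
  H_2: rank ker ∂_2 − rank ∂_3 = (20 − 20) − 0 = 0, and there is no ∂_3, so H_2 ≅ 0.

As a check, the Euler characteristic is 10 − 30 + 20 = 0, which agrees with 1 − 1 + 0 = 0.

H_0 = Z,  H_1 = Z × Z/2,  H_2 = 0.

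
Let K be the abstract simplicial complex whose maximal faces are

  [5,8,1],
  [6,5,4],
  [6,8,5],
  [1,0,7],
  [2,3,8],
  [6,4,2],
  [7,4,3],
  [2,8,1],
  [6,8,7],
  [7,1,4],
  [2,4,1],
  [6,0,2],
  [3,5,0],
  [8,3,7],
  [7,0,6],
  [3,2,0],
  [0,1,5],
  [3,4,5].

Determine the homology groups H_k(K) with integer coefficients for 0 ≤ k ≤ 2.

We work with the vertex ordering 0 < 1 < 2 < 3 < 4 < 5 < 6 < 7 < 8. The simplices of K, each written with vertices in increasing order, are:

  0-simplices (9): [0], [1], [2], [3], [4], [5], [6], [7], [8]
  1-simplices (27): (27 of them)
  2-simplices (18): [0,1,5], [0,1,7], [0,2,3], [0,2,6], [0,3,5], [0,6,7], [1,2,4], [1,2,8], [1,4,7], [1,5,8], [2,3,8], [2,4,6], [3,4,5], [3,4,7], [3,7,8], [4,5,6], [5,6,8], [6,7,8]

Hence C_0 ≅ Z^9, C_1 ≅ Z^27, C_2 ≅ Z^18.

The boundary map ∂_1: C_1 → C_0 sends each edge [p,q] (with p < q) to q − p.
The 9×27 boundary matrix has rank 8 and Smith normal form diag(1,1,1,1,1,1,1,1).

The boundary map ∂_2: C_2 → C_1 maps a triangle to the signed sum of its edges. For instance
  ∂[1,2,4] = [2,4] − [1,4] + [1,2],
  ∂[0,6,7] = [6,7] − [0,7] + [0,6].
The 27×18 boundary matrix has rank 17 and Smith normal form diag(1,1,1,1,1,1,1,1,1,1,1,1,1,1,1,1,1).

Reading off H_k = ker ∂_k / im ∂_{k+1}:

  H_0: rank C_0 − rank ∂_1 = 9 − 8 = 1, and the invariant factors of ∂_1 are all 1, so H_0 = Z.
  H_1: rank ker ∂_1 − rank ∂_2 = (27 − 8) − 17 = 2, and the invariant factors of ∂_2 are all 1, so H_1 = Z^2.
  H_2: rank ker ∂_2 − rank ∂_3 = (18 − 17) − 0 = 1, and there is no ∂_3, so H_2 = Z.

(K is a triangulation of the torus T^2.)

H_0 ≅ Z,  H_1 ≅ Z^2,  H_2 ≅ Z.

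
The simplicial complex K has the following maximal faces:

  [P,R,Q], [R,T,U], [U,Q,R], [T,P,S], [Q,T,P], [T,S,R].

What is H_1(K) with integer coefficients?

Take the total order P < Q < R < S < T < U on the vertex set. Then K (dimension 2) consists of the simplices:

  0-simplices (6): P, Q, R, S, T, U
  1-simplices (12): PQ, PR, PS, PT, QR, QT, QU, RS, RT, RU, ST, TU
  2-simplices (6): PQR, PQT, PST, QRU, RST, RTU

Hence C_0 ≅ Z^6, C_1 ≅ Z^12, C_2 ≅ Z^6.

∂_1: C_1 → C_0 sends each edge [p,q] (with p < q) to q − p.
As a 6×12 matrix over Z this has rank 5, with invariant factors (1,1,1,1,1).

∂_2: C_2 → C_1 acts by ∂[p,q,r] = [q,r] − [p,r] + [p,q]. For instance
  ∂PQT = QT − PT + PQ,
  ∂QRU = RU − QU + QR.
The 12×6 boundary matrix has rank 6 and Smith normal form diag(1,1,1,1,1,1).

From H_k ≅ ker(∂_k) / im(∂_{k+1}) we obtain:

  H_1: rank ker ∂_1 − rank ∂_2 = (12 − 5) − 6 = 1, and the invariant factors of ∂_2 are all 1, so H_1 ≅ Z.

H_1 ≅ Z.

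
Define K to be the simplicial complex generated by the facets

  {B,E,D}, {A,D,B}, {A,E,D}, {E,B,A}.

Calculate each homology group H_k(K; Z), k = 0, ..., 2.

H_0 ≅ Z,  H_1 = 0,  H_2 ≅ Z.

We work with the vertex ordering A < B < D < E. The simplices of K, each written with vertices in increasing order, are:

  0-simplices (4): A, B, D, E
  1-simplices (6): AB, AD, AE, BD, BE, DE
  2-simplices (4): ABD, ABE, ADE, BDE

giving chain groups C_0 ≅ Z^4, C_1 ≅ Z^6, C_2 ≅ Z^4.

Boundary ∂_1: C_1 → C_0 sends each edge [p,q] (with p < q) to q − p.
The 4×6 boundary matrix has rank 3 and Smith normal form diag(1,1,1).

Boundary ∂_2: C_2 → C_1 sends each 2-simplex [p,q,r] to [q,r] − [p,r] + [p,q]. For instance
  ∂BDE = DE − BE + BD,
  ∂ABE = BE − AE + AB.
The 6×4 boundary matrix has rank 3 and Smith normal form diag(1,1,1).

From H_k ≅ ker(∂_k) / im(∂_{k+1}) we obtain:

  H_0: rank C_0 − rank ∂_1 = 4 − 3 = 1, and the invariant factors of ∂_1 are all 1, so H_0 = Z.
  H_1: rank ker ∂_1 − rank ∂_2 = (6 − 3) − 3 = 0, and the invariant factors of ∂_2 are all 1, so H_1 = 0.
  H_2: rank ker ∂_2 − rank ∂_3 = (4 − 3) − 0 = 1, and there is no ∂_3, so H_2 = Z.

As a check, the Euler characteristic is 4 − 6 + 4 = 2, which agrees with 1 − 0 + 1 = 2.
(K is a triangulation of the 2-sphere S^2.)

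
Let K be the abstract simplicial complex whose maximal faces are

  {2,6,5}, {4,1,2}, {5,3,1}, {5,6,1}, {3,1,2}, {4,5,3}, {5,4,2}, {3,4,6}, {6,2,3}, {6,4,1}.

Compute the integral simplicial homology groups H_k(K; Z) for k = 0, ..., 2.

H_0 ≅ Z,  H_1 ≅ Z_2,  H_2 = 0.

We work with the vertex ordering 1 < 2 < 3 < 4 < 5 < 6. The simplices of K, each written with vertices in increasing order, are:

  0-simplices (6): [1], [2], [3], [4], [5], [6]
  1-simplices (15): [1,2], [1,3], [1,4], [1,5], [1,6], [2,3], [2,4], [2,5], [2,6], [3,4], [3,5], [3,6], [4,5], [4,6], [5,6]
  2-simplices (10): [1,2,3], [1,2,4], [1,3,5], [1,4,6], [1,5,6], [2,3,6], [2,4,5], [2,5,6], [3,4,5], [3,4,6]

so the chain groups are C_0 ≅ Z^6, C_1 ≅ Z^15, C_2 ≅ Z^10.

∂_1: C_1 → C_0 maps an edge to its endpoints' difference, ∂[p,q] = q − p. For instance
  ∂[2,5] = [5] − [2].
As a 6×15 matrix over Z this has rank 5, with invariant factors (1,1,1,1,1).

The boundary map ∂_2: C_2 → C_1 sends each 2-simplex [p,q,r] to [q,r] − [p,r] + [p,q]. For instance
  ∂[1,5,6] = [5,6] − [1,6] + [1,5],
  ∂[2,4,5] = [4,5] − [2,5] + [2,4].
The resulting 15×10 matrix has rank 10, and its Smith normal form has invariant factors (1,1,1,1,1,1,1,1,1,2).

Computing H_k = (kernel of ∂_k) / (image of ∂_{k+1}):

  H_0: rank C_0 − rank ∂_1 = 6 − 5 = 1, and the invariant factors of ∂_1 are all 1, so H_0 ≅ Z.
  H_1: rank ker ∂_1 − rank ∂_2 = (15 − 5) − 10 = 0, and ∂_2 has invariant factor 2 > 1, so H_1 ≅ Z_2.
  H_2: rank ker ∂_2 − rank ∂_3 = (10 − 10) − 0 = 0, and there is no ∂_3, so H_2 ≅ 0.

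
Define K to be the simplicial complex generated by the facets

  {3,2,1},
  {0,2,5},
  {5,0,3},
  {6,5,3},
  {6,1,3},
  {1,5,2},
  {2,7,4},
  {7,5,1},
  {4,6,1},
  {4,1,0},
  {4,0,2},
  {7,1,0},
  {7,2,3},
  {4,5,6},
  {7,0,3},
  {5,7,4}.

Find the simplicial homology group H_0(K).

We work with the vertex ordering 0 < 1 < 2 < 3 < 4 < 5 < 6 < 7. The simplices of K, each written with vertices in increasing order, are:

  0-simplices (8): [0], [1], [2], [3], [4], [5], [6], [7]
  1-simplices (24): (24 of them)
  2-simplices (16): [0,1,4], [0,1,7], [0,2,4], [0,2,5], [0,3,5], [0,3,7], [1,2,3], [1,2,5], [1,3,6], [1,4,6], [1,5,7], [2,3,7], [2,4,7], [3,5,6], [4,5,6], [4,5,7]

Hence C_0 ≅ Z^8, C_1 ≅ Z^24, C_2 ≅ Z^16.

∂_1: C_1 → C_0 sends each edge [p,q] (with p < q) to q − p.
The 8×24 boundary matrix has rank 7 and Smith normal form diag(1,1,1,1,1,1,1).

∂_2: C_2 → C_1 acts by ∂[p,q,r] = [q,r] − [p,r] + [p,q]. For instance
  ∂[0,2,4] = [2,4] − [0,4] + [0,2],
  ∂[2,4,7] = [4,7] − [2,7] + [2,4].
The 24×16 boundary matrix has rank 15 and Smith normal form diag(1,1,1,1,1,1,1,1,1,1,1,1,1,1,1).

Reading off H_k = ker ∂_k / im ∂_{k+1}:

  H_0: rank C_0 − rank ∂_1 = 8 − 7 = 1, and the invariant factors of ∂_1 are all 1, so H_0 ≅ Z.

H_0 = Z.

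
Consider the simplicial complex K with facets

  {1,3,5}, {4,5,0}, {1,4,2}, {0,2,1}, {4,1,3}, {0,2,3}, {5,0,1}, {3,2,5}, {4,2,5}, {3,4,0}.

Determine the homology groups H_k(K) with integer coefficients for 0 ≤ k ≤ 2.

Take the total order 0 < 1 < 2 < 3 < 4 < 5 on the vertex set. Then K (dimension 2) consists of the simplices:

  0-simplices (6): [0], [1], [2], [3], [4], [5]
  1-simplices (15): [0,1], [0,2], [0,3], [0,4], [0,5], [1,2], [1,3], [1,4], [1,5], [2,3], [2,4], [2,5], [3,4], [3,5], [4,5]
  2-simplices (10): [0,1,2], [0,1,5], [0,2,3], [0,3,4], [0,4,5], [1,2,4], [1,3,4], [1,3,5], [2,3,5], [2,4,5]

giving chain groups C_0 ≅ Z^6, C_1 ≅ Z^15, C_2 ≅ Z^10.

∂_1: C_1 → C_0 sends each edge [p,q] (with p < q) to q − p.
The 6×15 boundary matrix has rank 5 and Smith normal form diag(1,1,1,1,1).

Boundary ∂_2: C_2 → C_1 sends each 2-simplex [p,q,r] to [q,r] − [p,r] + [p,q]. For instance
  ∂[1,3,5] = [3,5] − [1,5] + [1,3],
  ∂[0,4,5] = [4,5] − [0,5] + [0,4].
The resulting 15×10 matrix has rank 10, and its Smith normal form has invariant factors (1,1,1,1,1,1,1,1,1,2).

From H_k ≅ ker(∂_k) / im(∂_{k+1}) we obtain:

  H_0: rank C_0 − rank ∂_1 = 6 − 5 = 1, and the invariant factors of ∂_1 are all 1, so H_0 ≅ Z.
  H_1: rank ker ∂_1 − rank ∂_2 = (15 − 5) − 10 = 0, and ∂_2 has invariant factor 2 > 1, so H_1 ≅ Z/2.
  H_2: rank ker ∂_2 − rank ∂_3 = (10 − 10) − 0 = 0, and there is no ∂_3, so H_2 ≅ 0.

H_0 ≅ Z,  H_1 ≅ Z/2,  H_2 = 0.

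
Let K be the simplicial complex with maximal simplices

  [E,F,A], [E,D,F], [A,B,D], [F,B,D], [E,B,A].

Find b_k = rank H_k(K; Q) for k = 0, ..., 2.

b_0 = 1, b_1 = 1, b_2 = 0.

We work with the vertex ordering A < B < D < E < F. The simplices of K, each written with vertices in increasing order, are:

  0-simplices (5): A, B, D, E, F
  1-simplices (10): AB, AD, AE, AF, BD, BE, BF, DE, DF, EF
  2-simplices (5): ABD, ABE, AEF, BDF, DEF

so the chain groups are C_0 ≅ Z^5, C_1 ≅ Z^10, C_2 ≅ Z^5.

∂_1: C_1 → C_0 is given by ∂[p,q] = [q] − [p]. For instance
  ∂BE = E − B.
This gives a 5×10 integer matrix of rank 4; reducing to Smith normal form yields diagonal entries (1,1,1,1).

∂_2: C_2 → C_1 sends each 2-simplex [p,q,r] to [q,r] − [p,r] + [p,q]. For instance
  ∂ABE = BE − AE + AB,
  ∂AEF = EF − AF + AE.
The 10×5 boundary matrix has rank 5 and Smith normal form diag(1,1,1,1,1).

Computing H_k = (kernel of ∂_k) / (image of ∂_{k+1}):

  H_0: rank C_0 − rank ∂_1 = 5 − 4 = 1, and the invariant factors of ∂_1 are all 1, so H_0 ≅ Z.
  H_1: rank ker ∂_1 − rank ∂_2 = (10 − 4) − 5 = 1, and the invariant factors of ∂_2 are all 1, so H_1 ≅ Z.
  H_2: rank ker ∂_2 − rank ∂_3 = (5 − 5) − 0 = 0, and there is no ∂_3, so H_2 ≅ 0.

Hence the Betti numbers are b_0 = 1, b_1 = 1, b_2 = 0.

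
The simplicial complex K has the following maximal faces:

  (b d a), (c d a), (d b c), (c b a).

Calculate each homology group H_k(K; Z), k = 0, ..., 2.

H_0 ≅ Z,  H_1 = 0,  H_2 ≅ Z.

Order the vertices as a < b < c < d. Listing each simplex with vertices in this order, K has dimension 2 with simplices:

  0-simplices (4): a, b, c, d
  1-simplices (6): ab, ac, ad, bc, bd, cd
  2-simplices (4): abc, abd, acd, bcd

so the chain groups are C_0 ≅ Z^4, C_1 ≅ Z^6, C_2 ≅ Z^4.

The boundary map ∂_1: C_1 → C_0 sends each edge [p,q] (with p < q) to q − p. For instance
  ∂bc = c − b.
This gives a 4×6 integer matrix of rank 3; reducing to Smith normal form yields diagonal entries (1,1,1).

The boundary map ∂_2: C_2 → C_1 sends each 2-simplex [p,q,r] to [q,r] − [p,r] + [p,q]. For instance
  ∂bcd = cd − bd + bc,
  ∂abc = bc − ac + ab.
The 6×4 boundary matrix has rank 3 and Smith normal form diag(1,1,1).

Now H_k = ker ∂_k / im ∂_{k+1}, so:

  H_0: rank C_0 − rank ∂_1 = 4 − 3 = 1, and the invariant factors of ∂_1 are all 1, so H_0 ≅ Z.
  H_1: rank ker ∂_1 − rank ∂_2 = (6 − 3) − 3 = 0, and the invariant factors of ∂_2 are all 1, so H_1 ≅ 0.
  H_2: rank ker ∂_2 − rank ∂_3 = (4 − 3) − 0 = 1, and there is no ∂_3, so H_2 ≅ Z.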